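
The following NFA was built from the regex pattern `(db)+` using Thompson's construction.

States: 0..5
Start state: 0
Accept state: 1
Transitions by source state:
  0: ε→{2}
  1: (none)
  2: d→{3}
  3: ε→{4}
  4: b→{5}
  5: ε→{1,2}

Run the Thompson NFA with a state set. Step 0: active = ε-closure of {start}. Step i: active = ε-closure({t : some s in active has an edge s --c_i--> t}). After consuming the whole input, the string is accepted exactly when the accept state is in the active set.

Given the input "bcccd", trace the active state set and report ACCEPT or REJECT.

initial (ε-close {0}): {0,2}
'b' @ 1: {}  — no active states
rest 'cccd' ignored (set empty)
end set {} — state 1 not in

Answer: REJECT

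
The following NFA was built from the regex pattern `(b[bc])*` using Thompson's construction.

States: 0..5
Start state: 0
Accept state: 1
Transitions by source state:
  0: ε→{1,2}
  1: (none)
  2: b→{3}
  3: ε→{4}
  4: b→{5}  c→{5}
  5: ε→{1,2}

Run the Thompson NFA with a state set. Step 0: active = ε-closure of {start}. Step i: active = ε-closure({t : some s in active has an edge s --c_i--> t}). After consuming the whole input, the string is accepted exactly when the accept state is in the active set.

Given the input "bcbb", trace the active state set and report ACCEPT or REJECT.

Answer: ACCEPT

Derivation:
initial (ε-close {0}): {0,1,2}
'b' @ 1: {3,4}
'c' @ 2: {1,2,5}  (accept∈set)
'b' @ 3: {3,4}
'b' @ 4: {1,2,5}  (accept∈set)
final: {1,2,5}; accept 1 in set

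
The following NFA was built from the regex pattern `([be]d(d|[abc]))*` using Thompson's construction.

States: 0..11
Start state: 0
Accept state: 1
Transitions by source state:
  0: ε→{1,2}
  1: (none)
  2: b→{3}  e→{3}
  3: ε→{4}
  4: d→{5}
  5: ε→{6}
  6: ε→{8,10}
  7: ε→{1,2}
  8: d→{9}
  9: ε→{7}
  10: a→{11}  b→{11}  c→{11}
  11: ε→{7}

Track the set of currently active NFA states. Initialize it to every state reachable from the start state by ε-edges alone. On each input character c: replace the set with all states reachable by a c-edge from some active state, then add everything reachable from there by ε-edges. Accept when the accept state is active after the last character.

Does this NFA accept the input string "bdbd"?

start: ε-closure({0}) = {0,1,2}
'b' @ 1: {3,4}
'd' @ 2: {5,6,8,10}
'b' @ 3: {1,2,7,11}  ✓accept
'd' @ 4: {}  — dead — no transitions
after full input: {}  (accept=1 not in)

Answer: REJECT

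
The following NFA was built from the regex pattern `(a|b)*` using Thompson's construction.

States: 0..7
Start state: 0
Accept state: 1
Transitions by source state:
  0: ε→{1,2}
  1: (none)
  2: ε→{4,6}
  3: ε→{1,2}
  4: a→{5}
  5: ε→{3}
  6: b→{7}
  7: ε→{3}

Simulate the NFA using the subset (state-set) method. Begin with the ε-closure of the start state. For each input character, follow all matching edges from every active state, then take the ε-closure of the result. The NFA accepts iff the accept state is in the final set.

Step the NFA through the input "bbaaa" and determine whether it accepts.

Answer: ACCEPT

Derivation:
start: ε-closure({0}) = {0,1,2,4,6}
'b' @ 1: {1,2,3,4,6,7}  (accept∈set)
'b' @ 2: {1,2,3,4,6,7}  (accept∈set)
'a' @ 3: {1,2,3,4,5,6}  (accept∈set)
'a' @ 4: {1,2,3,4,5,6}  (accept∈set)
'a' @ 5: {1,2,3,4,5,6}  (accept∈set)
end set {1,2,3,4,5,6} — state 1 in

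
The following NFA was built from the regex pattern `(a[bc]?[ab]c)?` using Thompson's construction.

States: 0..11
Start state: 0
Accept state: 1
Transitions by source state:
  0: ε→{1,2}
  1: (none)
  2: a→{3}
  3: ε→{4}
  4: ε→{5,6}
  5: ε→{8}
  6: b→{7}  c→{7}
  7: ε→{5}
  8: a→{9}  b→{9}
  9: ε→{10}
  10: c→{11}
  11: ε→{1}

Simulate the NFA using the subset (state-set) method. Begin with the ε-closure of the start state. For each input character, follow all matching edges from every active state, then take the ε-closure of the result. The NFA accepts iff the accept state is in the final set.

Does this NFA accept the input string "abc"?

Answer: ACCEPT

Trace:
initial (ε-close {0}): {0,1,2}
'a' @ 1: {3,4,5,6,8}
'b' @ 2: {5,7,8,9,10}
'c' @ 3: {1,11}  (accept∈set)
end set {1,11} — state 1 in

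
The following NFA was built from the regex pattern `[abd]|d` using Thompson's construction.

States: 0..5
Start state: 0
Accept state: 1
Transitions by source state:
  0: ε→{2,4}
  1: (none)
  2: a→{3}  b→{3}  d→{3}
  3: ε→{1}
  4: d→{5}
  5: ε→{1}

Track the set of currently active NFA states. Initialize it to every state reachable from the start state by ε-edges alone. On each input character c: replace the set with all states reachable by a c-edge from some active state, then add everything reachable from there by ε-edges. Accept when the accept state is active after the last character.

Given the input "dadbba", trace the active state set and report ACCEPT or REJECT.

Answer: REJECT

Trace:
S₀ = ε-closure({0}) = {0,2,4}
'd' @ 1: {1,3,5}  ✓accept
'a' @ 2: {}  — state set empty
rest 'dbba' ignored (set empty)
after full input: {}  (accept=1 not in)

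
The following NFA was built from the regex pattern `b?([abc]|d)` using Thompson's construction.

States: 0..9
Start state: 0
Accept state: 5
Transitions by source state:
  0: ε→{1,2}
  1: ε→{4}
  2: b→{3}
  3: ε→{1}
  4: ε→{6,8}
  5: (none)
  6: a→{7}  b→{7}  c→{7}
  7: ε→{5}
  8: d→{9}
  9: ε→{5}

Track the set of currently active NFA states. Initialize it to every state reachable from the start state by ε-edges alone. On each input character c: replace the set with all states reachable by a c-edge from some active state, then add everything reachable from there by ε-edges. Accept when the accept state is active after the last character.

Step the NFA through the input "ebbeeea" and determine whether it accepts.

Answer: REJECT

Derivation:
start: ε-closure({0}) = {0,1,2,4,6,8}
'e' @ 1: {}  — dead — no transitions
rest 'bbeeea' ignored (set empty)
after full input: {}  (accept=5 not in)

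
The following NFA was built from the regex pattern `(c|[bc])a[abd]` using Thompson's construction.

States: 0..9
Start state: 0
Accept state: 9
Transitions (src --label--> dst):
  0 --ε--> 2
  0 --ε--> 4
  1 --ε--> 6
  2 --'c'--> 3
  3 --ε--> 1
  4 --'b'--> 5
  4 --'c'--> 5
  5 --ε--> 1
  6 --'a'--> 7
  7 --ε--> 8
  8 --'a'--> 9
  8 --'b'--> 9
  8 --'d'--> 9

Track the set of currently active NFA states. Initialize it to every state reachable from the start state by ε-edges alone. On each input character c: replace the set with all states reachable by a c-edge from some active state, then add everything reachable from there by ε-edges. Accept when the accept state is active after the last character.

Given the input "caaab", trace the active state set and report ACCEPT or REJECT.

Answer: REJECT

Steps:
initial (ε-close {0}): {0,2,4}
'c' @ 1: {1,3,5,6}
'a' @ 2: {7,8}
'a' @ 3: {9}  (accept∈set)
'a' @ 4: {}  — state set empty
rest 'b' ignored (set empty)
final: {}; accept 9 not in set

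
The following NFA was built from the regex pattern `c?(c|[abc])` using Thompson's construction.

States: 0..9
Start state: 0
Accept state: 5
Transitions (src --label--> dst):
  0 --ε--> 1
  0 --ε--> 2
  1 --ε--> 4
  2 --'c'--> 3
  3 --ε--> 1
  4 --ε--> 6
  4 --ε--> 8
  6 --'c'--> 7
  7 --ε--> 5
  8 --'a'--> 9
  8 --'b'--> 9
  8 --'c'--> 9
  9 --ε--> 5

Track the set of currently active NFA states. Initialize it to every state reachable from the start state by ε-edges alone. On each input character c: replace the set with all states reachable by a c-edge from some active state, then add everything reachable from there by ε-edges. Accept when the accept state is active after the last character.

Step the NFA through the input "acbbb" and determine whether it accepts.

Answer: REJECT

Derivation:
initial (ε-close {0}): {0,1,2,4,6,8}
'a' @ 1: {5,9}  [accepting]
'c' @ 2: {}  — state set empty
rest 'bbb' ignored (set empty)
after full input: {}  (accept=5 not in)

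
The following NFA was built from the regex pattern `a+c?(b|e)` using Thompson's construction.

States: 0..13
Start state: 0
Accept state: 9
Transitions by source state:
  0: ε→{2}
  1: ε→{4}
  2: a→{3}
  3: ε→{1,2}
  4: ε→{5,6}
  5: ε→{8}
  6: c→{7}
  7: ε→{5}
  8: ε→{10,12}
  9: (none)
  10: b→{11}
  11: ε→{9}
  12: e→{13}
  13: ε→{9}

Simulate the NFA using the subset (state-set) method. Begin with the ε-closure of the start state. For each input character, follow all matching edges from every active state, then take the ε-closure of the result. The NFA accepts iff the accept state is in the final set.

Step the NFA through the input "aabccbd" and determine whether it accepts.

start: ε-closure({0}) = {0,2}
'a' @ 1: {1,2,3,4,5,6,8,10,12}
'a' @ 2: {1,2,3,4,5,6,8,10,12}
'b' @ 3: {9,11}  (accept∈set)
'c' @ 4: {}  — no active states
rest 'cbd' ignored (set empty)
final: {}; accept 9 not in set

Answer: REJECT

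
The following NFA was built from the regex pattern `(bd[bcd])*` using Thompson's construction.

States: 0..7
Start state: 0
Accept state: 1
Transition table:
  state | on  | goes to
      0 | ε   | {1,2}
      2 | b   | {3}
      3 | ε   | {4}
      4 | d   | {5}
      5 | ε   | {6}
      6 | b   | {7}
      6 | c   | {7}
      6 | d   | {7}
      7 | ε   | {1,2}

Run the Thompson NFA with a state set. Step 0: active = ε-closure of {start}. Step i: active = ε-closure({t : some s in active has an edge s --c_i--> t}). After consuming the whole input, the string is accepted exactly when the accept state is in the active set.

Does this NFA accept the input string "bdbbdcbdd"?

Answer: ACCEPT

Steps:
start: ε-closure({0}) = {0,1,2}
'b' @ 1: {3,4}
'd' @ 2: {5,6}
'b' @ 3: {1,2,7}  ✓accept
'b' @ 4: {3,4}
'd' @ 5: {5,6}
'c' @ 6: {1,2,7}  ✓accept
'b' @ 7: {3,4}
'd' @ 8: {5,6}
'd' @ 9: {1,2,7}  ✓accept
after full input: {1,2,7}  (accept=1 in)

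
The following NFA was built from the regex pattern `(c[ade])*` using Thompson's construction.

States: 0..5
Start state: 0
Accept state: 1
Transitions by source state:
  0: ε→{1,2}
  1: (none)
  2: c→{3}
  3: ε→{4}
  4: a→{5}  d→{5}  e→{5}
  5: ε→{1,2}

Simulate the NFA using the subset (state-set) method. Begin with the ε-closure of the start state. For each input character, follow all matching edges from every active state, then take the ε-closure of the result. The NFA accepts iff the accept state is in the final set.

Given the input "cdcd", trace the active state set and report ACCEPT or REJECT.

Answer: ACCEPT

Trace:
start: ε-closure({0}) = {0,1,2}
'c' @ 1: {3,4}
'd' @ 2: {1,2,5}  (accept∈set)
'c' @ 3: {3,4}
'd' @ 4: {1,2,5}  (accept∈set)
after full input: {1,2,5}  (accept=1 in)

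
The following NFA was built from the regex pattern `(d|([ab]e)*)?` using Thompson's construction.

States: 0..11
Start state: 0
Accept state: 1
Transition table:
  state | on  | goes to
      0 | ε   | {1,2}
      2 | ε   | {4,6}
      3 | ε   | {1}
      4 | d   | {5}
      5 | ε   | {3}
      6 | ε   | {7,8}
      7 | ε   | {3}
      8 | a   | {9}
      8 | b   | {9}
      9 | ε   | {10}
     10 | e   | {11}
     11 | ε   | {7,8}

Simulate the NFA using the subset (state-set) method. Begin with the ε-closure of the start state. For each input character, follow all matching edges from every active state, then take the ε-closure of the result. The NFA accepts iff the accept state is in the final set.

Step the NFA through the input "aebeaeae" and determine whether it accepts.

Answer: ACCEPT

Derivation:
initial (ε-close {0}): {0,1,2,3,4,6,7,8}
'a' @ 1: {9,10}
'e' @ 2: {1,3,7,8,11}  ✓accept
'b' @ 3: {9,10}
'e' @ 4: {1,3,7,8,11}  ✓accept
'a' @ 5: {9,10}
'e' @ 6: {1,3,7,8,11}  ✓accept
'a' @ 7: {9,10}
'e' @ 8: {1,3,7,8,11}  ✓accept
final: {1,3,7,8,11}; accept 1 in set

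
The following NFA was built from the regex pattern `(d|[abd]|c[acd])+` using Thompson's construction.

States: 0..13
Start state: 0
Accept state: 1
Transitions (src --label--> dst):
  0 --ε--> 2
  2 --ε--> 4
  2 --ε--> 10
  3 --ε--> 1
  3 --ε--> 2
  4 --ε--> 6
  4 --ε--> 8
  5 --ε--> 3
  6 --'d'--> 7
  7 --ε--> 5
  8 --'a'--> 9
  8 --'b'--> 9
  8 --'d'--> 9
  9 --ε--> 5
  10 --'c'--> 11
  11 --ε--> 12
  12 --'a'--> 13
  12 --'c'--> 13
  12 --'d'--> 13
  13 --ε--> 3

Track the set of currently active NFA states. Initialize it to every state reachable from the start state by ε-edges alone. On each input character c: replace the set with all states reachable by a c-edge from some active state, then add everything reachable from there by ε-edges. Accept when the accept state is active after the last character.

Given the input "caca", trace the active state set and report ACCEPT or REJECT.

start: ε-closure({0}) = {0,2,4,6,8,10}
'c' @ 1: {11,12}
'a' @ 2: {1,2,3,4,6,8,10,13}  [accepting]
'c' @ 3: {11,12}
'a' @ 4: {1,2,3,4,6,8,10,13}  [accepting]
after full input: {1,2,3,4,6,8,10,13}  (accept=1 in)

Answer: ACCEPT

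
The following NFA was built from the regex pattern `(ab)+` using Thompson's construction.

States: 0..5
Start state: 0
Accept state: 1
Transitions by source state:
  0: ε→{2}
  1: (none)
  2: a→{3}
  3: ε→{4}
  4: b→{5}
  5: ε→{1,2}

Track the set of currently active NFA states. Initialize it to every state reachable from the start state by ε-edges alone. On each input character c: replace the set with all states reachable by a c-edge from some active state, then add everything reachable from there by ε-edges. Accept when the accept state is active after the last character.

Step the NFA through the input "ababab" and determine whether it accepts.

Answer: ACCEPT

Steps:
S₀ = ε-closure({0}) = {0,2}
'a' @ 1: {3,4}
'b' @ 2: {1,2,5}  (accept∈set)
'a' @ 3: {3,4}
'b' @ 4: {1,2,5}  (accept∈set)
'a' @ 5: {3,4}
'b' @ 6: {1,2,5}  (accept∈set)
after full input: {1,2,5}  (accept=1 in)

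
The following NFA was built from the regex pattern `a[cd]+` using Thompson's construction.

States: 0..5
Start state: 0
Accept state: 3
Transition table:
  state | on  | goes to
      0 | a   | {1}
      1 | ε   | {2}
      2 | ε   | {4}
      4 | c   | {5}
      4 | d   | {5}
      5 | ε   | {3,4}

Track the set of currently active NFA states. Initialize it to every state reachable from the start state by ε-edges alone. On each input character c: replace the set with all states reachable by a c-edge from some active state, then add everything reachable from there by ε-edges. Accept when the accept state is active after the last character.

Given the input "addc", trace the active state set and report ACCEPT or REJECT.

initial (ε-close {0}): {0}
'a' @ 1: {1,2,4}
'd' @ 2: {3,4,5}  (accept∈set)
'd' @ 3: {3,4,5}  (accept∈set)
'c' @ 4: {3,4,5}  (accept∈set)
end set {3,4,5} — state 3 in

Answer: ACCEPT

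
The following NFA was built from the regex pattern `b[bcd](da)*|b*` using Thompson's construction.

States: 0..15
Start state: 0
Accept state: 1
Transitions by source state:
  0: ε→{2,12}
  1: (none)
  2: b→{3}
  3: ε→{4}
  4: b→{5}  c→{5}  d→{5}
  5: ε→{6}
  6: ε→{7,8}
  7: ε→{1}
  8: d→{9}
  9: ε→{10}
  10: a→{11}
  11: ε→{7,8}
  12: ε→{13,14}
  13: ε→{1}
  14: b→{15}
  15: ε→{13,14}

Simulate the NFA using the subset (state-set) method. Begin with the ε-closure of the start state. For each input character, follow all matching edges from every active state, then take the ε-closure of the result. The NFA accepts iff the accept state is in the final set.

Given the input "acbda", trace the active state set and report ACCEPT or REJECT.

S₀ = ε-closure({0}) = {0,1,2,12,13,14}
'a' @ 1: {}  — state set empty
rest 'cbda' ignored (set empty)
final: {}; accept 1 not in set

Answer: REJECT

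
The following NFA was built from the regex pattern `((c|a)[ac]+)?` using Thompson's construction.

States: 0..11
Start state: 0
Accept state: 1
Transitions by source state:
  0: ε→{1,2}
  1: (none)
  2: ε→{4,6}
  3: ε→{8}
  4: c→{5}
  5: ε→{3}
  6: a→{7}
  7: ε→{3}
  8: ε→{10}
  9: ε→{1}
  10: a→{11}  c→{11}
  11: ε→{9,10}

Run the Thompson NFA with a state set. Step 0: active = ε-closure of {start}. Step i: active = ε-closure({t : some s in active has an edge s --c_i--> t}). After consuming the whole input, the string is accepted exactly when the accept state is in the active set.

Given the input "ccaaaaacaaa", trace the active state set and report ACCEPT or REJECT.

Answer: ACCEPT

Derivation:
S₀ = ε-closure({0}) = {0,1,2,4,6}
'c' @ 1: {3,5,8,10}
'c' @ 2: {1,9,10,11}  [accepting]
'a' @ 3: {1,9,10,11}  [accepting]
'a' @ 4: {1,9,10,11}  [accepting]
'a' @ 5: {1,9,10,11}  [accepting]
'a' @ 6: {1,9,10,11}  [accepting]
'a' @ 7: {1,9,10,11}  [accepting]
'c' @ 8: {1,9,10,11}  [accepting]
'a' @ 9: {1,9,10,11}  [accepting]
'a' @ 10: {1,9,10,11}  [accepting]
'a' @ 11: {1,9,10,11}  [accepting]
after full input: {1,9,10,11}  (accept=1 in)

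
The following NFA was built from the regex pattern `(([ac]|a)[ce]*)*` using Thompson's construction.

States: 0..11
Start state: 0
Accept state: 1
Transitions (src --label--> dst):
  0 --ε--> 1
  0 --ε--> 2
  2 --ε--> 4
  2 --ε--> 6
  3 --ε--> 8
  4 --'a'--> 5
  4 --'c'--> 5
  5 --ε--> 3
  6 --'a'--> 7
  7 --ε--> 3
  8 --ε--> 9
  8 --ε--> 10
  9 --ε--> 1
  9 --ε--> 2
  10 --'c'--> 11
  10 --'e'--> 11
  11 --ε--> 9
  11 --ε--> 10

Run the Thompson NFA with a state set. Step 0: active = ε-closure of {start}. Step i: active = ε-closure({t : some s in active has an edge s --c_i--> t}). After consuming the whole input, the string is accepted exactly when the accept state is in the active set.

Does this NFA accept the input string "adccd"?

Answer: REJECT

Trace:
S₀ = ε-closure({0}) = {0,1,2,4,6}
'a' @ 1: {1,2,3,4,5,6,7,8,9,10}  ✓accept
'd' @ 2: {}  — state set empty
rest 'ccd' ignored (set empty)
final: {}; accept 1 not in set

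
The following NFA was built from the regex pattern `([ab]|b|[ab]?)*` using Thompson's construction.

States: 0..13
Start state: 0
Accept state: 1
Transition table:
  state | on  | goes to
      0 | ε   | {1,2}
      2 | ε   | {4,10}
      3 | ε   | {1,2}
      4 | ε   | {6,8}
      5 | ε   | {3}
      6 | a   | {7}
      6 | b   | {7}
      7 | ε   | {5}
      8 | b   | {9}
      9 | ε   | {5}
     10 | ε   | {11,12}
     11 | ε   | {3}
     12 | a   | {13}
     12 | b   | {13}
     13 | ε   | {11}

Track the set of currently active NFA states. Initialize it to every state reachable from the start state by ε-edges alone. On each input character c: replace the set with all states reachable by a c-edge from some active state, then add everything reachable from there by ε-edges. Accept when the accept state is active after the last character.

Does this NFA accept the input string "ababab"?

initial (ε-close {0}): {0,1,2,3,4,6,8,10,11,12}
'a' @ 1: {1,2,3,4,5,6,7,8,10,11,12,13}  (accept∈set)
'b' @ 2: {1,2,3,4,5,6,7,8,9,10,11,12,13}  (accept∈set)
'a' @ 3: {1,2,3,4,5,6,7,8,10,11,12,13}  (accept∈set)
'b' @ 4: {1,2,3,4,5,6,7,8,9,10,11,12,13}  (accept∈set)
'a' @ 5: {1,2,3,4,5,6,7,8,10,11,12,13}  (accept∈set)
'b' @ 6: {1,2,3,4,5,6,7,8,9,10,11,12,13}  (accept∈set)
final: {1,2,3,4,5,6,7,8,9,10,11,12,13}; accept 1 in set

Answer: ACCEPT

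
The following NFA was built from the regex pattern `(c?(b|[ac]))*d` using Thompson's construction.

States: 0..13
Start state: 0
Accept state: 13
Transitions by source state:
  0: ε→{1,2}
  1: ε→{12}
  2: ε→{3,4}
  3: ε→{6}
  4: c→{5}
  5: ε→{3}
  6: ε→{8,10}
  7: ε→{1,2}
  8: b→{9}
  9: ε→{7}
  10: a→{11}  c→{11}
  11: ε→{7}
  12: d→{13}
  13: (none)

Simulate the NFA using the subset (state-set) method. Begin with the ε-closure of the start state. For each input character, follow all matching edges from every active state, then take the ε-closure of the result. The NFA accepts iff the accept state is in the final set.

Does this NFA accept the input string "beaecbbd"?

S₀ = ε-closure({0}) = {0,1,2,3,4,6,8,10,12}
'b' @ 1: {1,2,3,4,6,7,8,9,10,12}
'e' @ 2: {}  — state set empty
rest 'aecbbd' ignored (set empty)
end set {} — state 13 not in

Answer: REJECT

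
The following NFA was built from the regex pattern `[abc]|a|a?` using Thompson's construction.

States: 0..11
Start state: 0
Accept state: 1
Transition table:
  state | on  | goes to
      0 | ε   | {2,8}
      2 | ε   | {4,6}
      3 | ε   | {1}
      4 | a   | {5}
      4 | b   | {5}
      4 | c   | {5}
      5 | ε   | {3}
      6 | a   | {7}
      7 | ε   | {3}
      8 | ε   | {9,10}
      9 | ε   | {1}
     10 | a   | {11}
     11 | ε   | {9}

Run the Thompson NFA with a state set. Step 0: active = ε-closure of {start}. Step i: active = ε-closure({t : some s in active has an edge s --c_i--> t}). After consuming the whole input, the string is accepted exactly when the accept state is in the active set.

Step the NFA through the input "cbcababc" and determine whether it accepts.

Answer: REJECT

Trace:
initial (ε-close {0}): {0,1,2,4,6,8,9,10}
'c' @ 1: {1,3,5}  (accept∈set)
'b' @ 2: {}  — dead — no transitions
rest 'cababc' ignored (set empty)
after full input: {}  (accept=1 not in)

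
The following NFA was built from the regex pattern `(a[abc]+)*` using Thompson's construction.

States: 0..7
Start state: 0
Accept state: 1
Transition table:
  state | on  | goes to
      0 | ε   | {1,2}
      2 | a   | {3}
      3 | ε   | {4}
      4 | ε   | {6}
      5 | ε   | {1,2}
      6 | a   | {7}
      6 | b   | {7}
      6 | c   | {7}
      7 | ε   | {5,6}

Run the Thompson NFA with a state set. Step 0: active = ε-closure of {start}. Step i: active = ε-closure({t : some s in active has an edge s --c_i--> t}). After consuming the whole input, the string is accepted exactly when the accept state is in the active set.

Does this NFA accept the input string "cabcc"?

initial (ε-close {0}): {0,1,2}
'c' @ 1: {}  — no active states
rest 'abcc' ignored (set empty)
final: {}; accept 1 not in set

Answer: REJECT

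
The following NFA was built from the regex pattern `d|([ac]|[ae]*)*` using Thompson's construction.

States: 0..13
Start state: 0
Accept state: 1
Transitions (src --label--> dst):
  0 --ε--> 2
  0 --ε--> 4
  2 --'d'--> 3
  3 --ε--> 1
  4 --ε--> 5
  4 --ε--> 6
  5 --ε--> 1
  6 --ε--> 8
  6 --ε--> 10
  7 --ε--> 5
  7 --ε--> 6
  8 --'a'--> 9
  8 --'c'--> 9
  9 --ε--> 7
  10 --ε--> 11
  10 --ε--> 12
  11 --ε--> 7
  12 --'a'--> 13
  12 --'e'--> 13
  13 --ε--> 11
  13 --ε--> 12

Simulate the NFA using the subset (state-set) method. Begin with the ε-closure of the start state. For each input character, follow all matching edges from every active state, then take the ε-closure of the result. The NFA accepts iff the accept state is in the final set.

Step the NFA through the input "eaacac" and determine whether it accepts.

start: ε-closure({0}) = {0,1,2,4,5,6,7,8,10,11,12}
'e' @ 1: {1,5,6,7,8,10,11,12,13}  [accepting]
'a' @ 2: {1,5,6,7,8,9,10,11,12,13}  [accepting]
'a' @ 3: {1,5,6,7,8,9,10,11,12,13}  [accepting]
'c' @ 4: {1,5,6,7,8,9,10,11,12}  [accepting]
'a' @ 5: {1,5,6,7,8,9,10,11,12,13}  [accepting]
'c' @ 6: {1,5,6,7,8,9,10,11,12}  [accepting]
end set {1,5,6,7,8,9,10,11,12} — state 1 in

Answer: ACCEPT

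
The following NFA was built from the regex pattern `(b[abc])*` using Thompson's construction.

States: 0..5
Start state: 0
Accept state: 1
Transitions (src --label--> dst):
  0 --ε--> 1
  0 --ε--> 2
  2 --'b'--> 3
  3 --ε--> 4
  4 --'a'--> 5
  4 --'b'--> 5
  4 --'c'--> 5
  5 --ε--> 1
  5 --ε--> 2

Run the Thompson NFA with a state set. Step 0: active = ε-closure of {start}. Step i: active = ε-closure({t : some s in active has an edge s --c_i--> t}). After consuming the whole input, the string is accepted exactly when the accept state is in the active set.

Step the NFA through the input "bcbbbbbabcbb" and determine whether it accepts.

Answer: ACCEPT

Steps:
S₀ = ε-closure({0}) = {0,1,2}
'b' @ 1: {3,4}
'c' @ 2: {1,2,5}  [accepting]
'b' @ 3: {3,4}
'b' @ 4: {1,2,5}  [accepting]
'b' @ 5: {3,4}
'b' @ 6: {1,2,5}  [accepting]
'b' @ 7: {3,4}
'a' @ 8: {1,2,5}  [accepting]
'b' @ 9: {3,4}
'c' @ 10: {1,2,5}  [accepting]
'b' @ 11: {3,4}
'b' @ 12: {1,2,5}  [accepting]
final: {1,2,5}; accept 1 in set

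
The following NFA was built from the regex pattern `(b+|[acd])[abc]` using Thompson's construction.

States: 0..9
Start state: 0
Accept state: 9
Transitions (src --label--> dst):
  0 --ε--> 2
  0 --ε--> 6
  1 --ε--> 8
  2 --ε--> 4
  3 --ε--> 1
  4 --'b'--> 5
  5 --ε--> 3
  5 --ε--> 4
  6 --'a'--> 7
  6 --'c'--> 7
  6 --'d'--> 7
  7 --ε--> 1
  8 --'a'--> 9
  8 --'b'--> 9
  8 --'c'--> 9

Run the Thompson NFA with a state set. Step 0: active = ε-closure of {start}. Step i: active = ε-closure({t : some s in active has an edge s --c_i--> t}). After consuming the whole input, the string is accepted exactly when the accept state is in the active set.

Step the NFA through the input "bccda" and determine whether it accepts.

initial (ε-close {0}): {0,2,4,6}
'b' @ 1: {1,3,4,5,8}
'c' @ 2: {9}  ✓accept
'c' @ 3: {}  — state set empty
rest 'da' ignored (set empty)
final: {}; accept 9 not in set

Answer: REJECT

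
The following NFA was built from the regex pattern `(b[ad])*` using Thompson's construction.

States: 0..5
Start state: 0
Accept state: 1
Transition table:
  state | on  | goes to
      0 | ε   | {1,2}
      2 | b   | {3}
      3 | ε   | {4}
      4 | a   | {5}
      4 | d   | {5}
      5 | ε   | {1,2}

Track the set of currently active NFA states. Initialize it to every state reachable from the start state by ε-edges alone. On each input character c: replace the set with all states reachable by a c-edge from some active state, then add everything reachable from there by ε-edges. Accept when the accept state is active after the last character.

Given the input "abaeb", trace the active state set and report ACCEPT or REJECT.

Answer: REJECT

Trace:
initial (ε-close {0}): {0,1,2}
'a' @ 1: {}  — dead — no transitions
rest 'baeb' ignored (set empty)
end set {} — state 1 not in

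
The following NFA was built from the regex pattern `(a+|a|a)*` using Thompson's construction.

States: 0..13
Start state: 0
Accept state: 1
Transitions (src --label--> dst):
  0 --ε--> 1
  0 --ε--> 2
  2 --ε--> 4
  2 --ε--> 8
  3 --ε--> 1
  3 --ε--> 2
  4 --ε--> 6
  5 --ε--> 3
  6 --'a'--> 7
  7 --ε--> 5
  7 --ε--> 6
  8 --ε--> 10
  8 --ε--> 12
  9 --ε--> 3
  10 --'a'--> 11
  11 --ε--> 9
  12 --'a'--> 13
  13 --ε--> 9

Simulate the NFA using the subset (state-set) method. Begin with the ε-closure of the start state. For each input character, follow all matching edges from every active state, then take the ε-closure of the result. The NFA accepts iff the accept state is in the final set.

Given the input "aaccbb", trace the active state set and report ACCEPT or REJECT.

S₀ = ε-closure({0}) = {0,1,2,4,6,8,10,12}
'a' @ 1: {1,2,3,4,5,6,7,8,9,10,11,12,13}  [accepting]
'a' @ 2: {1,2,3,4,5,6,7,8,9,10,11,12,13}  [accepting]
'c' @ 3: {}  — no active states
rest 'cbb' ignored (set empty)
final: {}; accept 1 not in set

Answer: REJECT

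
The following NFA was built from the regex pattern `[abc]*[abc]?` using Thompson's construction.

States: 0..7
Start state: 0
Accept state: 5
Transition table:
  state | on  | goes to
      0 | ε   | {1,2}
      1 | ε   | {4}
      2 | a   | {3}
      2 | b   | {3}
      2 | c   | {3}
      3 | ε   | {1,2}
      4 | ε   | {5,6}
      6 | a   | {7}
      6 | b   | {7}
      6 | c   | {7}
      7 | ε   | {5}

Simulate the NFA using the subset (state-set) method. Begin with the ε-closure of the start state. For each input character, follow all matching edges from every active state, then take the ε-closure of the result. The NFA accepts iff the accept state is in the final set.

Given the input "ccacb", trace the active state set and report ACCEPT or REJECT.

start: ε-closure({0}) = {0,1,2,4,5,6}
'c' @ 1: {1,2,3,4,5,6,7}  [accepting]
'c' @ 2: {1,2,3,4,5,6,7}  [accepting]
'a' @ 3: {1,2,3,4,5,6,7}  [accepting]
'c' @ 4: {1,2,3,4,5,6,7}  [accepting]
'b' @ 5: {1,2,3,4,5,6,7}  [accepting]
final: {1,2,3,4,5,6,7}; accept 5 in set

Answer: ACCEPT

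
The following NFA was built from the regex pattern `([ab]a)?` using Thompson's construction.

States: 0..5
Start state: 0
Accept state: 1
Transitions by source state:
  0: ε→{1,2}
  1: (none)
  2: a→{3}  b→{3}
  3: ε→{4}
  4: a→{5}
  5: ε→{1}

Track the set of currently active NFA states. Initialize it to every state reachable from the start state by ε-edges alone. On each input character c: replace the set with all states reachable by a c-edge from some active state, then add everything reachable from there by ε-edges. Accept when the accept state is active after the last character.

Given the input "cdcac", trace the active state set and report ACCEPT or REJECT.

start: ε-closure({0}) = {0,1,2}
'c' @ 1: {}  — no active states
rest 'dcac' ignored (set empty)
after full input: {}  (accept=1 not in)

Answer: REJECT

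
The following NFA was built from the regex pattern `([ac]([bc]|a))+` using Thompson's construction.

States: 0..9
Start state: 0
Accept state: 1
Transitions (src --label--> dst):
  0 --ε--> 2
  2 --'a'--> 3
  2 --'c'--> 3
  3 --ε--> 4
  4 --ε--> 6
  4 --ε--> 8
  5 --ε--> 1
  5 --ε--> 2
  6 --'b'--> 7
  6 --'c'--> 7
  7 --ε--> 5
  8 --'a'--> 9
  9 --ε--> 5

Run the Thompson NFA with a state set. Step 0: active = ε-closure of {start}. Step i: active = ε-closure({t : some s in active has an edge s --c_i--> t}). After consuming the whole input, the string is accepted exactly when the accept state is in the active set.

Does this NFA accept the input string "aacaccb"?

initial (ε-close {0}): {0,2}
'a' @ 1: {3,4,6,8}
'a' @ 2: {1,2,5,9}  [accepting]
'c' @ 3: {3,4,6,8}
'a' @ 4: {1,2,5,9}  [accepting]
'c' @ 5: {3,4,6,8}
'c' @ 6: {1,2,5,7}  [accepting]
'b' @ 7: {}  — state set empty
end set {} — state 1 not in

Answer: REJECT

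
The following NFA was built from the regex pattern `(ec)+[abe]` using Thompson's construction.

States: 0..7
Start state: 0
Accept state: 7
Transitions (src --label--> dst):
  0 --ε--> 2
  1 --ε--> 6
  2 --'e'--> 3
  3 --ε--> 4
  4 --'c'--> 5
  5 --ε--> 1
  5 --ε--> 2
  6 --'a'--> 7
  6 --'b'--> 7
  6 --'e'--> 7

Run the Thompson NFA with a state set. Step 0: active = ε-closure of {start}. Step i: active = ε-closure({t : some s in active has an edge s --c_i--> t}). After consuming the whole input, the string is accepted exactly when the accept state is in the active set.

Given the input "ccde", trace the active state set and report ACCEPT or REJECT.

start: ε-closure({0}) = {0,2}
'c' @ 1: {}  — no active states
rest 'cde' ignored (set empty)
end set {} — state 7 not in

Answer: REJECT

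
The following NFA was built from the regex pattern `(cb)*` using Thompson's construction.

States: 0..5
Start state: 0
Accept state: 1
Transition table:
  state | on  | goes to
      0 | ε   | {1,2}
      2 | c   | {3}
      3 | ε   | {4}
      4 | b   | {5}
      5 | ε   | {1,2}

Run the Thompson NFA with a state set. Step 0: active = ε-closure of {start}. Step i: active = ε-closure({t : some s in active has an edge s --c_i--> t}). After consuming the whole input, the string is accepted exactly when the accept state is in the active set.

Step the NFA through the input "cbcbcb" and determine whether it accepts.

initial (ε-close {0}): {0,1,2}
'c' @ 1: {3,4}
'b' @ 2: {1,2,5}  [accepting]
'c' @ 3: {3,4}
'b' @ 4: {1,2,5}  [accepting]
'c' @ 5: {3,4}
'b' @ 6: {1,2,5}  [accepting]
end set {1,2,5} — state 1 in

Answer: ACCEPT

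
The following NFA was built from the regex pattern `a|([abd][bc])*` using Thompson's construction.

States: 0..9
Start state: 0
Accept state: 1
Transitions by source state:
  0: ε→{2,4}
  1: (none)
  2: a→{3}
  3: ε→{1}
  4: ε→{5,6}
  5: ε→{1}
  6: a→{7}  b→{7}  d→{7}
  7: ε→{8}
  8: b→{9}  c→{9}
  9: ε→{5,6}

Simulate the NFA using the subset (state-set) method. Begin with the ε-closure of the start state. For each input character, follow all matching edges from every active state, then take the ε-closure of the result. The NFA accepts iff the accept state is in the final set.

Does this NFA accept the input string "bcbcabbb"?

Answer: ACCEPT

Steps:
S₀ = ε-closure({0}) = {0,1,2,4,5,6}
'b' @ 1: {7,8}
'c' @ 2: {1,5,6,9}  (accept∈set)
'b' @ 3: {7,8}
'c' @ 4: {1,5,6,9}  (accept∈set)
'a' @ 5: {7,8}
'b' @ 6: {1,5,6,9}  (accept∈set)
'b' @ 7: {7,8}
'b' @ 8: {1,5,6,9}  (accept∈set)
after full input: {1,5,6,9}  (accept=1 in)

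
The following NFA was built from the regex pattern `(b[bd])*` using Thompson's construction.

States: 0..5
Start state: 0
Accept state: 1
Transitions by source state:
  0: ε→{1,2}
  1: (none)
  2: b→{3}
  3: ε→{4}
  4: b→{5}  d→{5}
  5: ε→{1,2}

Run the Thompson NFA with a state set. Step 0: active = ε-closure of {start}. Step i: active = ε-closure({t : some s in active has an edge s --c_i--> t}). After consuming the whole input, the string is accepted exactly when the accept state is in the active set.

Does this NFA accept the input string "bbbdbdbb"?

Answer: ACCEPT

Derivation:
start: ε-closure({0}) = {0,1,2}
'b' @ 1: {3,4}
'b' @ 2: {1,2,5}  [accepting]
'b' @ 3: {3,4}
'd' @ 4: {1,2,5}  [accepting]
'b' @ 5: {3,4}
'd' @ 6: {1,2,5}  [accepting]
'b' @ 7: {3,4}
'b' @ 8: {1,2,5}  [accepting]
end set {1,2,5} — state 1 in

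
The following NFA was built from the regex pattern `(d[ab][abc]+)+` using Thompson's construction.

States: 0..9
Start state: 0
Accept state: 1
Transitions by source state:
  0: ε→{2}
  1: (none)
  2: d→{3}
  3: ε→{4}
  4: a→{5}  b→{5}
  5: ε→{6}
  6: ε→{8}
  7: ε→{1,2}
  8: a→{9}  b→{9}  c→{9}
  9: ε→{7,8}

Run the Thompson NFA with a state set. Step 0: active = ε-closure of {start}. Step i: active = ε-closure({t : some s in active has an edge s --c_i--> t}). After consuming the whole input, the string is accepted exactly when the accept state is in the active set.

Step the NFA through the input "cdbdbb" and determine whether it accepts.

Answer: REJECT

Derivation:
start: ε-closure({0}) = {0,2}
'c' @ 1: {}  — state set empty
rest 'dbdbb' ignored (set empty)
after full input: {}  (accept=1 not in)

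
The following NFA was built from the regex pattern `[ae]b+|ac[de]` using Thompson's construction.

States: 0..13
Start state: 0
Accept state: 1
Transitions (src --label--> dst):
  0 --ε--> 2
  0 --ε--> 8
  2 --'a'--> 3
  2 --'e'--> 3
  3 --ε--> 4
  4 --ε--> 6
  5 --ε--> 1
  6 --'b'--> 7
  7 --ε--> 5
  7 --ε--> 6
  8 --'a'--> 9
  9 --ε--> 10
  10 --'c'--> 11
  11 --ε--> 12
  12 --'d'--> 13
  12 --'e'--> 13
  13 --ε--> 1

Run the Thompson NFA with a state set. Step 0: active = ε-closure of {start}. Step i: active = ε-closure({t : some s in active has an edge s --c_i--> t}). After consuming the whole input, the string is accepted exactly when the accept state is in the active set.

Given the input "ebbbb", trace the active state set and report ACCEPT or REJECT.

start: ε-closure({0}) = {0,2,8}
'e' @ 1: {3,4,6}
'b' @ 2: {1,5,6,7}  [accepting]
'b' @ 3: {1,5,6,7}  [accepting]
'b' @ 4: {1,5,6,7}  [accepting]
'b' @ 5: {1,5,6,7}  [accepting]
end set {1,5,6,7} — state 1 in

Answer: ACCEPT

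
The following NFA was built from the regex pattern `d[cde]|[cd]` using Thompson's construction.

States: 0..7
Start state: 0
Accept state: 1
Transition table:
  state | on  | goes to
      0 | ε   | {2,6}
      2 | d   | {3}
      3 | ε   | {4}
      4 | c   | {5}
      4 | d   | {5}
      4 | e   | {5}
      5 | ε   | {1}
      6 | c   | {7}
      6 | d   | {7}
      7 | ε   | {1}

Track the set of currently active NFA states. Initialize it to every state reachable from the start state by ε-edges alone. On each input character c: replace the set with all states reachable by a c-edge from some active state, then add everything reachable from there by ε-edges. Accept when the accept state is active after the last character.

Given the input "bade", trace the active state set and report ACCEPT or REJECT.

S₀ = ε-closure({0}) = {0,2,6}
'b' @ 1: {}  — no active states
rest 'ade' ignored (set empty)
after full input: {}  (accept=1 not in)

Answer: REJECT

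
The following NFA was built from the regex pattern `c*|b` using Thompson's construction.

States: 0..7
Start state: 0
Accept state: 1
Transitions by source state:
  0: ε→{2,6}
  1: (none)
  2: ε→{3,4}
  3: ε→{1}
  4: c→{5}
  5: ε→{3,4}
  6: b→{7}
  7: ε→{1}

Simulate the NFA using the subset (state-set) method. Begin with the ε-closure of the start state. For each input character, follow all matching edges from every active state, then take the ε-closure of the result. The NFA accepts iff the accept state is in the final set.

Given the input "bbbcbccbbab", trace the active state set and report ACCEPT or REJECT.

Answer: REJECT

Derivation:
start: ε-closure({0}) = {0,1,2,3,4,6}
'b' @ 1: {1,7}  ✓accept
'b' @ 2: {}  — state set empty
rest 'bcbccbbab' ignored (set empty)
end set {} — state 1 not in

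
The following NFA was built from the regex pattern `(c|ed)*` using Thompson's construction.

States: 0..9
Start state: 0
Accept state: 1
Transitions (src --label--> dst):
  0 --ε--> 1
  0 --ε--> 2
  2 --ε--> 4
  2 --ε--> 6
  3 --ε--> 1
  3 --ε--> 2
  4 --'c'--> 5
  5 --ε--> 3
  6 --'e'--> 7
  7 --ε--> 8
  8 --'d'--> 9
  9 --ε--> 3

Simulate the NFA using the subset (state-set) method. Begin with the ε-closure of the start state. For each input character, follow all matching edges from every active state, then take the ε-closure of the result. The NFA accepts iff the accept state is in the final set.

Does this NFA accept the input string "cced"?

initial (ε-close {0}): {0,1,2,4,6}
'c' @ 1: {1,2,3,4,5,6}  ✓accept
'c' @ 2: {1,2,3,4,5,6}  ✓accept
'e' @ 3: {7,8}
'd' @ 4: {1,2,3,4,6,9}  ✓accept
final: {1,2,3,4,6,9}; accept 1 in set

Answer: ACCEPT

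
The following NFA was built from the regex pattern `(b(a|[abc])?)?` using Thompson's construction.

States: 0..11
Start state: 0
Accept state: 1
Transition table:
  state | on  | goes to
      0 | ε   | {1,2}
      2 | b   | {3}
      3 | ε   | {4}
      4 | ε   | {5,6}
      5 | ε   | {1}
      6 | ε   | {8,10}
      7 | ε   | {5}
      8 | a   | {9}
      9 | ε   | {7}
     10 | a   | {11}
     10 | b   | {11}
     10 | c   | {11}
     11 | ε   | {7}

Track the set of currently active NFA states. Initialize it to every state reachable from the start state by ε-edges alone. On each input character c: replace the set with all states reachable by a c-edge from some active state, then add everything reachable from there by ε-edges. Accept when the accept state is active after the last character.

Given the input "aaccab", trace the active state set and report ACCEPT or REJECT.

Answer: REJECT

Derivation:
S₀ = ε-closure({0}) = {0,1,2}
'a' @ 1: {}  — state set empty
rest 'accab' ignored (set empty)
end set {} — state 1 not in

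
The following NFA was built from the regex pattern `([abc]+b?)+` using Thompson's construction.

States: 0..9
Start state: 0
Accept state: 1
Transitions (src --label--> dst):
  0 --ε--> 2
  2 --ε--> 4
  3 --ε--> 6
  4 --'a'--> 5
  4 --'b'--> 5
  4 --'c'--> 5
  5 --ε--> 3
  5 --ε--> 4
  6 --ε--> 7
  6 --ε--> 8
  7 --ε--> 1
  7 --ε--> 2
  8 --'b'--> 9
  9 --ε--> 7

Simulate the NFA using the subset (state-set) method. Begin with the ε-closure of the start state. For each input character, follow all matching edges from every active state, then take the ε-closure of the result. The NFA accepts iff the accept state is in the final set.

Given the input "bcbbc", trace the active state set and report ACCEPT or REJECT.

S₀ = ε-closure({0}) = {0,2,4}
'b' @ 1: {1,2,3,4,5,6,7,8}  (accept∈set)
'c' @ 2: {1,2,3,4,5,6,7,8}  (accept∈set)
'b' @ 3: {1,2,3,4,5,6,7,8,9}  (accept∈set)
'b' @ 4: {1,2,3,4,5,6,7,8,9}  (accept∈set)
'c' @ 5: {1,2,3,4,5,6,7,8}  (accept∈set)
end set {1,2,3,4,5,6,7,8} — state 1 in

Answer: ACCEPT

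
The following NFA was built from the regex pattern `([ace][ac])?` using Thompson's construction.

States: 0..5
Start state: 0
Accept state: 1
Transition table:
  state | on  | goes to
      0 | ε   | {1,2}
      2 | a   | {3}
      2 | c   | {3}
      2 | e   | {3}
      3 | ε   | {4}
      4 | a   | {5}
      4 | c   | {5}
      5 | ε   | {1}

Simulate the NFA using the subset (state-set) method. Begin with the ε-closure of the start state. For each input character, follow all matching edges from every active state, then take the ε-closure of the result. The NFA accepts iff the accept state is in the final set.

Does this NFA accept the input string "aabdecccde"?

Answer: REJECT

Derivation:
initial (ε-close {0}): {0,1,2}
'a' @ 1: {3,4}
'a' @ 2: {1,5}  [accepting]
'b' @ 3: {}  — dead — no transitions
rest 'decccde' ignored (set empty)
end set {} — state 1 not in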